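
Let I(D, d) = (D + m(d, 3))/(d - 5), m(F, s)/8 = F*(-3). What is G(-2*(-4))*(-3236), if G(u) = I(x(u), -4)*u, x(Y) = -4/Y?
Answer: 2472304/9 ≈ 2.7470e+5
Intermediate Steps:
m(F, s) = -24*F (m(F, s) = 8*(F*(-3)) = 8*(-3*F) = -24*F)
I(D, d) = (D - 24*d)/(-5 + d) (I(D, d) = (D - 24*d)/(d - 5) = (D - 24*d)/(-5 + d))
G(u) = u*(-32/3 + 4/(9*u)) (G(u) = ((-4/u - 24*(-4))/(-5 - 4))*u = ((-4/u + 96)/(-9))*u = (-(96 - 4/u)/9)*u = (-32/3 + 4/(9*u))*u = u*(-32/3 + 4/(9*u)))
G(-2*(-4))*(-3236) = (4/9 - (-64)*(-4)/3)*(-3236) = (4/9 - 32/3*8)*(-3236) = (4/9 - 256/3)*(-3236) = -764/9*(-3236) = 2472304/9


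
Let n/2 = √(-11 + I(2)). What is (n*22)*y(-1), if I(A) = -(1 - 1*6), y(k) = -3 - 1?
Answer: -176*I*√6 ≈ -431.11*I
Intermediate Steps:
y(k) = -4
I(A) = 5 (I(A) = -(1 - 6) = -1*(-5) = 5)
n = 2*I*√6 (n = 2*√(-11 + 5) = 2*√(-6) = 2*(I*√6) = 2*I*√6 ≈ 4.899*I)
(n*22)*y(-1) = ((2*I*√6)*22)*(-4) = (44*I*√6)*(-4) = -176*I*√6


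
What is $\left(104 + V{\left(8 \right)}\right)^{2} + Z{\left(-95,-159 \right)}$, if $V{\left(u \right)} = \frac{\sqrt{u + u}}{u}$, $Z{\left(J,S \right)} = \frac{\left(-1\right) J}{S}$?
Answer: $\frac{6944899}{636} \approx 10920.0$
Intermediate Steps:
$Z{\left(J,S \right)} = - \frac{J}{S}$
$V{\left(u \right)} = \frac{\sqrt{2}}{\sqrt{u}}$ ($V{\left(u \right)} = \frac{\sqrt{2 u}}{u} = \frac{\sqrt{2} \sqrt{u}}{u} = \frac{\sqrt{2}}{\sqrt{u}}$)
$\left(104 + V{\left(8 \right)}\right)^{2} + Z{\left(-95,-159 \right)} = \left(104 + \frac{\sqrt{2}}{2 \sqrt{2}}\right)^{2} - - \frac{95}{-159} = \left(104 + \sqrt{2} \frac{\sqrt{2}}{4}\right)^{2} - \left(-95\right) \left(- \frac{1}{159}\right) = \left(104 + \frac{1}{2}\right)^{2} - \frac{95}{159} = \left(\frac{209}{2}\right)^{2} - \frac{95}{159} = \frac{43681}{4} - \frac{95}{159} = \frac{6944899}{636}$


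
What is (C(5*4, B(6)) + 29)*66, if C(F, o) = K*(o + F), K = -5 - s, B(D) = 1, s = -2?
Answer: -2244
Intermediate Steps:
K = -3 (K = -5 - 1*(-2) = -5 + 2 = -3)
C(F, o) = -3*F - 3*o (C(F, o) = -3*(o + F) = -3*(F + o) = -3*F - 3*o)
(C(5*4, B(6)) + 29)*66 = ((-15*4 - 3*1) + 29)*66 = ((-3*20 - 3) + 29)*66 = ((-60 - 3) + 29)*66 = (-63 + 29)*66 = -34*66 = -2244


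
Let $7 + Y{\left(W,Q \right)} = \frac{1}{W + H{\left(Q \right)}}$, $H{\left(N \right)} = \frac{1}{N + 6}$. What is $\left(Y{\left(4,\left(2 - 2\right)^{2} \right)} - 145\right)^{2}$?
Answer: $\frac{14394436}{625} \approx 23031.0$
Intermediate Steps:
$H{\left(N \right)} = \frac{1}{6 + N}$
$Y{\left(W,Q \right)} = -7 + \frac{1}{W + \frac{1}{6 + Q}}$
$\left(Y{\left(4,\left(2 - 2\right)^{2} \right)} - 145\right)^{2} = \left(\frac{-7 - \left(-1 + 7 \cdot 4\right) \left(6 + \left(2 - 2\right)^{2}\right)}{1 + 4 \left(6 + \left(2 - 2\right)^{2}\right)} - 145\right)^{2} = \left(\frac{-7 - \left(-1 + 28\right) \left(6 + 0^{2}\right)}{1 + 4 \left(6 + 0^{2}\right)} - 145\right)^{2} = \left(\frac{-7 - 27 \left(6 + 0\right)}{1 + 4 \left(6 + 0\right)} - 145\right)^{2} = \left(\frac{-7 - 27 \cdot 6}{1 + 4 \cdot 6} - 145\right)^{2} = \left(\frac{-7 - 162}{1 + 24} - 145\right)^{2} = \left(\frac{1}{25} \left(-169\right) - 145\right)^{2} = \left(- \frac{169}{25} - 145\right)^{2} = \left(- \frac{3794}{25}\right)^{2} = \frac{14394436}{625}$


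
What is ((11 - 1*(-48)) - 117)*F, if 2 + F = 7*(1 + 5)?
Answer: -2320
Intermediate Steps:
F = 40 (F = -2 + 7*(1 + 5) = -2 + 7*6 = -2 + 42 = 40)
((11 - 1*(-48)) - 117)*F = ((11 - 1*(-48)) - 117)*40 = ((11 + 48) - 117)*40 = (59 - 117)*40 = -58*40 = -2320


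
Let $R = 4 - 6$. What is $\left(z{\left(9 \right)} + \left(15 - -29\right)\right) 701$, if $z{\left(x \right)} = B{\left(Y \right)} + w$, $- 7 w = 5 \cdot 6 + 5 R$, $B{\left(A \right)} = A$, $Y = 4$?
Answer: $\frac{221516}{7} \approx 31645.0$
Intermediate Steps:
$R = -2$ ($R = 4 - 6 = -2$)
$w = - \frac{20}{7}$ ($w = - \frac{5 \cdot 6 + 5 \left(-2\right)}{7} = - \frac{30 - 10}{7} = \left(- \frac{1}{7}\right) 20 = - \frac{20}{7} \approx -2.8571$)
$z{\left(x \right)} = \frac{8}{7}$ ($z{\left(x \right)} = 4 - \frac{20}{7} = \frac{8}{7}$)
$\left(z{\left(9 \right)} + \left(15 - -29\right)\right) 701 = \left(\frac{8}{7} + \left(15 - -29\right)\right) 701 = \left(\frac{8}{7} + \left(15 + 29\right)\right) 701 = \left(\frac{8}{7} + 44\right) 701 = \frac{316}{7} \cdot 701 = \frac{221516}{7}$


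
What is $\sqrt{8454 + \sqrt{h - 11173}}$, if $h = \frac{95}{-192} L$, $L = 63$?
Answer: $\frac{\sqrt{135264 + 26 i \sqrt{4243}}}{4} \approx 91.947 + 0.5756 i$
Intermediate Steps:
$h = - \frac{1995}{64}$ ($h = \frac{95}{-192} \cdot 63 = 95 \left(- \frac{1}{192}\right) 63 = \left(- \frac{95}{192}\right) 63 = - \frac{1995}{64} \approx -31.172$)
$\sqrt{8454 + \sqrt{h - 11173}} = \sqrt{8454 + \sqrt{- \frac{1995}{64} - 11173}} = \sqrt{8454 + \sqrt{- \frac{717067}{64}}} = \sqrt{8454 + \frac{13 i \sqrt{4243}}{8}}$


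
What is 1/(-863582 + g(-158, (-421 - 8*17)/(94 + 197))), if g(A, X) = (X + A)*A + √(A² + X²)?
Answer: -23663133704/19837172806180497 - 97*√2114286733/19837172806180497 ≈ -1.1931e-6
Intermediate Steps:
g(A, X) = √(A² + X²) + A*(A + X) (g(A, X) = (A + X)*A + √(A² + X²) = A*(A + X) + √(A² + X²) = √(A² + X²) + A*(A + X))
1/(-863582 + g(-158, (-421 - 8*17)/(94 + 197))) = 1/(-863582 + ((-158)² + √((-158)² + ((-421 - 8*17)/(94 + 197))²) - 158*(-421 - 8*17)/(94 + 197))) = 1/(-863582 + (24964 + √(24964 + ((-421 - 136)/291)²) - 158*(-421 - 136)/291)) = 1/(-863582 + (24964 + √(24964 + (-557*1/291)²) - (-88006)/291)) = 1/(-863582 + (24964 + √(24964 + (-557/291)²) - 158*(-557/291))) = 1/(-863582 + (24964 + √(24964 + 310249/84681) + 88006/291)) = 1/(-863582 + (24964 + √(2114286733/84681) + 88006/291)) = 1/(-863582 + (24964 + √2114286733/291 + 88006/291)) = 1/(-863582 + (7352530/291 + √2114286733/291)) = 1/(-243949832/291 + √2114286733/291)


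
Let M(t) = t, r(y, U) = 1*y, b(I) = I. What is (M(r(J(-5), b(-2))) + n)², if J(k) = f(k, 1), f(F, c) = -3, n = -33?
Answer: 1296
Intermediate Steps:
J(k) = -3
r(y, U) = y
(M(r(J(-5), b(-2))) + n)² = (-3 - 33)² = (-36)² = 1296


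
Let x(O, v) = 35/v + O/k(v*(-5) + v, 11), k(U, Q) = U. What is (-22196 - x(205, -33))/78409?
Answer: -2929937/10349988 ≈ -0.28309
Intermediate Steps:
x(O, v) = 35/v - O/(4*v) (x(O, v) = 35/v + O/(v*(-5) + v) = 35/v + O/(-5*v + v) = 35/v + O/((-4*v)) = 35/v + O*(-1/(4*v)) = 35/v - O/(4*v))
(-22196 - x(205, -33))/78409 = (-22196 - (140 - 1*205)/(4*(-33)))/78409 = (-22196 - (-1)*(140 - 205)/(4*33))*(1/78409) = (-22196 - (-1)*(-65)/(4*33))*(1/78409) = (-22196 - 1*65/132)*(1/78409) = (-22196 - 65/132)*(1/78409) = -2929937/132*1/78409 = -2929937/10349988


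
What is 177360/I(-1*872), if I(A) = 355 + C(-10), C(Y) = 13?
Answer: 11085/23 ≈ 481.96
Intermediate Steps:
I(A) = 368 (I(A) = 355 + 13 = 368)
177360/I(-1*872) = 177360/368 = 177360*(1/368) = 11085/23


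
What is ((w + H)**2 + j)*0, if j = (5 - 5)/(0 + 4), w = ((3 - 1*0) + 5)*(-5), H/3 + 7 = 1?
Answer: 0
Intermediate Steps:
H = -18 (H = -21 + 3*1 = -21 + 3 = -18)
w = -40 (w = ((3 + 0) + 5)*(-5) = (3 + 5)*(-5) = 8*(-5) = -40)
j = 0 (j = 0/4 = 0*(1/4) = 0)
((w + H)**2 + j)*0 = ((-40 - 18)**2 + 0)*0 = ((-58)**2 + 0)*0 = (3364 + 0)*0 = 3364*0 = 0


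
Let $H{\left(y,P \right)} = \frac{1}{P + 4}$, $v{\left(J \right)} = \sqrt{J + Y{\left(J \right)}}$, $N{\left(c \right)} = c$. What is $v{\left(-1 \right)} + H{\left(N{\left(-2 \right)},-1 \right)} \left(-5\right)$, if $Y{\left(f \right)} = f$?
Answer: $- \frac{5}{3} + i \sqrt{2} \approx -1.6667 + 1.4142 i$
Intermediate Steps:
$v{\left(J \right)} = \sqrt{2} \sqrt{J}$ ($v{\left(J \right)} = \sqrt{J + J} = \sqrt{2 J} = \sqrt{2} \sqrt{J}$)
$H{\left(y,P \right)} = \frac{1}{4 + P}$
$v{\left(-1 \right)} + H{\left(N{\left(-2 \right)},-1 \right)} \left(-5\right) = \sqrt{2} \sqrt{-1} + \frac{1}{4 - 1} \left(-5\right) = \sqrt{2} i + \frac{1}{3} \left(-5\right) = i \sqrt{2} + \frac{1}{3} \left(-5\right) = i \sqrt{2} - \frac{5}{3} = - \frac{5}{3} + i \sqrt{2}$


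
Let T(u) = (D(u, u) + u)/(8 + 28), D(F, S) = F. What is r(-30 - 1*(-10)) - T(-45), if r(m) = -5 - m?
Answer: 35/2 ≈ 17.500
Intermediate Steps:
T(u) = u/18 (T(u) = (u + u)/(8 + 28) = (2*u)/36 = (2*u)*(1/36) = u/18)
r(-30 - 1*(-10)) - T(-45) = (-5 - (-30 - 1*(-10))) - (-45)/18 = (-5 - (-30 + 10)) - 1*(-5/2) = (-5 - 1*(-20)) + 5/2 = (-5 + 20) + 5/2 = 15 + 5/2 = 35/2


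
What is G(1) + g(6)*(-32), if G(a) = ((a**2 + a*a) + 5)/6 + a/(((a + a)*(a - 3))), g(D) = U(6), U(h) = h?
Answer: -2293/12 ≈ -191.08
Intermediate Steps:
g(D) = 6
G(a) = 5/6 + 1/(2*(-3 + a)) + a**2/3 (G(a) = ((a**2 + a**2) + 5)*(1/6) + a/(((2*a)*(-3 + a))) = (2*a**2 + 5)*(1/6) + a/((2*a*(-3 + a))) = (5 + 2*a**2)*(1/6) + a*(1/(2*a*(-3 + a))) = (5/6 + a**2/3) + 1/(2*(-3 + a)) = 5/6 + 1/(2*(-3 + a)) + a**2/3)
G(1) + g(6)*(-32) = (-2 - 1*1**2 + (1/3)*1**3 + (5/6)*1)/(-3 + 1) + 6*(-32) = (-2 - 1*1 + (1/3)*1 + 5/6)/(-2) - 192 = -(-2 - 1 + 1/3 + 5/6)/2 - 192 = -1/2*(-11/6) - 192 = 11/12 - 192 = -2293/12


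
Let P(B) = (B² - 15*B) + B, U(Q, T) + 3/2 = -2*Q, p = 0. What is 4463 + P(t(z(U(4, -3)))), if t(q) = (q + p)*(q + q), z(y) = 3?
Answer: 4535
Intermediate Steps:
U(Q, T) = -3/2 - 2*Q
t(q) = 2*q² (t(q) = (q + 0)*(q + q) = q*(2*q) = 2*q²)
P(B) = B² - 14*B
4463 + P(t(z(U(4, -3)))) = 4463 + (2*3²)*(-14 + 2*3²) = 4463 + (2*9)*(-14 + 2*9) = 4463 + 18*(-14 + 18) = 4463 + 18*4 = 4463 + 72 = 4535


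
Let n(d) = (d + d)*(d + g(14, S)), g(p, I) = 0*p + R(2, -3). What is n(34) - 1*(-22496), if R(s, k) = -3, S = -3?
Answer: 24604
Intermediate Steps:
g(p, I) = -3 (g(p, I) = 0*p - 3 = 0 - 3 = -3)
n(d) = 2*d*(-3 + d) (n(d) = (d + d)*(d - 3) = (2*d)*(-3 + d) = 2*d*(-3 + d))
n(34) - 1*(-22496) = 2*34*(-3 + 34) - 1*(-22496) = 2*34*31 + 22496 = 2108 + 22496 = 24604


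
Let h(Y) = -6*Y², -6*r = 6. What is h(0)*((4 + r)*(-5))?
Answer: 0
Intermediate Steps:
r = -1 (r = -⅙*6 = -1)
h(0)*((4 + r)*(-5)) = (-6*0²)*((4 - 1)*(-5)) = (-6*0)*(3*(-5)) = 0*(-15) = 0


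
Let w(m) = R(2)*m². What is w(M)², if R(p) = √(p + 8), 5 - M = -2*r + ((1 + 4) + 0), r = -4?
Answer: 40960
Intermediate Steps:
M = -8 (M = 5 - (-2*(-4) + ((1 + 4) + 0)) = 5 - (8 + (5 + 0)) = 5 - (8 + 5) = 5 - 1*13 = 5 - 13 = -8)
R(p) = √(8 + p)
w(m) = √10*m² (w(m) = √(8 + 2)*m² = √10*m²)
w(M)² = (√10*(-8)²)² = (√10*64)² = (64*√10)² = 40960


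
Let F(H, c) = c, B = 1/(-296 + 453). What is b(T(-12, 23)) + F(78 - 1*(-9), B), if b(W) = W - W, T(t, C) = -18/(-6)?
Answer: 1/157 ≈ 0.0063694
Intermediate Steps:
T(t, C) = 3 (T(t, C) = -18*(-⅙) = 3)
B = 1/157 ≈ 0.0063694
b(W) = 0
b(T(-12, 23)) + F(78 - 1*(-9), B) = 0 + 1/157 = 1/157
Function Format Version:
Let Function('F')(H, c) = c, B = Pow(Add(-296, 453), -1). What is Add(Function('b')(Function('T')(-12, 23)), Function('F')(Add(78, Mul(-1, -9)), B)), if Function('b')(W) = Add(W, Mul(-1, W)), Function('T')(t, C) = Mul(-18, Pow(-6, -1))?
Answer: Rational(1, 157) ≈ 0.0063694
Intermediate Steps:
Function('T')(t, C) = 3 (Function('T')(t, C) = Mul(-18, Rational(-1, 6)) = 3)
B = Rational(1, 157) (B = Pow(157, -1) = Rational(1, 157) ≈ 0.0063694)
Function('b')(W) = 0
Add(Function('b')(Function('T')(-12, 23)), Function('F')(Add(78, Mul(-1, -9)), B)) = Add(0, Rational(1, 157)) = Rational(1, 157)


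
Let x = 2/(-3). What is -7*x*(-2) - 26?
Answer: -106/3 ≈ -35.333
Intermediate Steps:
x = -2/3 (x = 2*(-1/3) = -2/3 ≈ -0.66667)
-7*x*(-2) - 26 = -(-14)*(-2)/3 - 26 = -7*4/3 - 26 = -28/3 - 26 = -106/3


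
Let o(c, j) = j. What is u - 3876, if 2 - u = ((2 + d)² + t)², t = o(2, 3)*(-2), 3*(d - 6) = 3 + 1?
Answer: -846694/81 ≈ -10453.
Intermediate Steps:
d = 22/3 (d = 6 + (3 + 1)/3 = 6 + (⅓)*4 = 6 + 4/3 = 22/3 ≈ 7.3333)
t = -6 (t = 3*(-2) = -6)
u = -532738/81 (u = 2 - ((2 + 22/3)² - 6)² = 2 - ((28/3)² - 6)² = 2 - (784/9 - 6)² = 2 - (730/9)² = 2 - 1*532900/81 = 2 - 532900/81 = -532738/81 ≈ -6577.0)
u - 3876 = -532738/81 - 3876 = -846694/81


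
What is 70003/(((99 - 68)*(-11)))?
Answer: -70003/341 ≈ -205.29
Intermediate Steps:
70003/(((99 - 68)*(-11))) = 70003/((31*(-11))) = 70003/(-341) = 70003*(-1/341) = -70003/341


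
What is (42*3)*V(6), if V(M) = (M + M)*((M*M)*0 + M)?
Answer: 9072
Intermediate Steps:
V(M) = 2*M² (V(M) = (2*M)*(M²*0 + M) = (2*M)*(0 + M) = (2*M)*M = 2*M²)
(42*3)*V(6) = (42*3)*(2*6²) = 126*(2*36) = 126*72 = 9072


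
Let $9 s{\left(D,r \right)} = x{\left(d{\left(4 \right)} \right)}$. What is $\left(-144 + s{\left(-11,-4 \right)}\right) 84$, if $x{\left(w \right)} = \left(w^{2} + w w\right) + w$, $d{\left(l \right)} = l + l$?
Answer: $- \frac{32480}{3} \approx -10827.0$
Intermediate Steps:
$d{\left(l \right)} = 2 l$
$x{\left(w \right)} = w + 2 w^{2}$ ($x{\left(w \right)} = \left(w^{2} + w^{2}\right) + w = 2 w^{2} + w = w + 2 w^{2}$)
$s{\left(D,r \right)} = \frac{136}{9}$ ($s{\left(D,r \right)} = \frac{2 \cdot 4 \left(1 + 2 \cdot 2 \cdot 4\right)}{9} = \frac{8 \left(1 + 2 \cdot 8\right)}{9} = \frac{8 \left(1 + 16\right)}{9} = \frac{8 \cdot 17}{9} = \frac{1}{9} \cdot 136 = \frac{136}{9}$)
$\left(-144 + s{\left(-11,-4 \right)}\right) 84 = \left(-144 + \frac{136}{9}\right) 84 = \left(- \frac{1160}{9}\right) 84 = - \frac{32480}{3}$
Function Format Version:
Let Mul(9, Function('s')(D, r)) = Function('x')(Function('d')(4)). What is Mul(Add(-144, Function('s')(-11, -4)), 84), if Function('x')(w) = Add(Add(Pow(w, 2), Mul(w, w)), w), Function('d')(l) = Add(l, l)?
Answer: Rational(-32480, 3) ≈ -10827.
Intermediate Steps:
Function('d')(l) = Mul(2, l)
Function('x')(w) = Add(w, Mul(2, Pow(w, 2))) (Function('x')(w) = Add(Add(Pow(w, 2), Pow(w, 2)), w) = Add(Mul(2, Pow(w, 2)), w) = Add(w, Mul(2, Pow(w, 2))))
Function('s')(D, r) = Rational(136, 9) (Function('s')(D, r) = Mul(Rational(1, 9), Mul(Mul(2, 4), Add(1, Mul(2, Mul(2, 4))))) = Mul(Rational(1, 9), Mul(8, Add(1, Mul(2, 8)))) = Mul(Rational(1, 9), Mul(8, Add(1, 16))) = Mul(Rational(1, 9), Mul(8, 17)) = Mul(Rational(1, 9), 136) = Rational(136, 9))
Mul(Add(-144, Function('s')(-11, -4)), 84) = Mul(Add(-144, Rational(136, 9)), 84) = Mul(Rational(-1160, 9), 84) = Rational(-32480, 3)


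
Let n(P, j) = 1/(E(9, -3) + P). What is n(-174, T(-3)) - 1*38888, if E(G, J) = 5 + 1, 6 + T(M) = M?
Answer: -6533185/168 ≈ -38888.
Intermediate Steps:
T(M) = -6 + M
E(G, J) = 6
n(P, j) = 1/(6 + P)
n(-174, T(-3)) - 1*38888 = 1/(6 - 174) - 1*38888 = 1/(-168) - 38888 = -1/168 - 38888 = -6533185/168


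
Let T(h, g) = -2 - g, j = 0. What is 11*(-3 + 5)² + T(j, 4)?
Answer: 38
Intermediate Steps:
11*(-3 + 5)² + T(j, 4) = 11*(-3 + 5)² + (-2 - 1*4) = 11*2² + (-2 - 4) = 11*4 - 6 = 44 - 6 = 38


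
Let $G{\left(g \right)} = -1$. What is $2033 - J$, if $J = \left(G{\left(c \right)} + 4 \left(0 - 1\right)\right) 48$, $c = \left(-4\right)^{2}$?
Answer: $2273$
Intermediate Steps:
$c = 16$
$J = -240$ ($J = \left(-1 + 4 \left(0 - 1\right)\right) 48 = \left(-1 + 4 \left(-1\right)\right) 48 = \left(-1 - 4\right) 48 = \left(-5\right) 48 = -240$)
$2033 - J = 2033 - -240 = 2033 + 240 = 2273$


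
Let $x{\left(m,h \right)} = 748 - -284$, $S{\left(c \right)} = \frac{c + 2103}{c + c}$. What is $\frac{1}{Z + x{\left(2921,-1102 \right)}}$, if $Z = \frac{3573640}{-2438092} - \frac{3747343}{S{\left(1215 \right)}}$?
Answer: $- \frac{337066219}{924709799410267} \approx -3.6451 \cdot 10^{-7}$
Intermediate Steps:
$S{\left(c \right)} = \frac{2103 + c}{2 c}$
$x{\left(m,h \right)} = 1032$ ($x{\left(m,h \right)} = 748 + 284 = 1032$)
$Z = - \frac{925057651748275}{337066219}$ ($Z = \frac{3573640}{-2438092} - \frac{3747343}{\frac{1}{2} \cdot \frac{1}{1215} \left(2103 + 1215\right)} = 3573640 \left(- \frac{1}{2438092}\right) - \frac{3747343}{\frac{1}{2} \cdot \frac{1}{1215} \cdot 3318} = - \frac{893410}{609523} - \frac{3747343}{\frac{553}{405}} = - \frac{893410}{609523} - \frac{1517673915}{553} = - \frac{925057651748275}{337066219} \approx -2.7444 \cdot 10^{6}$)
$\frac{1}{Z + x{\left(2921,-1102 \right)}} = \frac{1}{- \frac{925057651748275}{337066219} + 1032} = \frac{1}{- \frac{924709799410267}{337066219}} = - \frac{337066219}{924709799410267}$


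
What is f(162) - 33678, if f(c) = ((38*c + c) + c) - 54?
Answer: -27252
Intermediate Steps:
f(c) = -54 + 40*c (f(c) = (39*c + c) - 54 = 40*c - 54 = -54 + 40*c)
f(162) - 33678 = (-54 + 40*162) - 33678 = (-54 + 6480) - 33678 = 6426 - 33678 = -27252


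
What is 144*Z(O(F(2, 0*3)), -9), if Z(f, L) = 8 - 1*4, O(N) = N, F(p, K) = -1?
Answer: 576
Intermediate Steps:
Z(f, L) = 4 (Z(f, L) = 8 - 4 = 4)
144*Z(O(F(2, 0*3)), -9) = 144*4 = 576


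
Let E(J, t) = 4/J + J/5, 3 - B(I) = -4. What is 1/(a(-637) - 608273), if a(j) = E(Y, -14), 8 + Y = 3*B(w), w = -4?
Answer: -65/39537556 ≈ -1.6440e-6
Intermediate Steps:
B(I) = 7 (B(I) = 3 - 1*(-4) = 3 + 4 = 7)
Y = 13 (Y = -8 + 3*7 = -8 + 21 = 13)
E(J, t) = 4/J + J/5 (E(J, t) = 4/J + J*(1/5) = 4/J + J/5)
a(j) = 189/65 (a(j) = 4/13 + (1/5)*13 = 4*(1/13) + 13/5 = 4/13 + 13/5 = 189/65)
1/(a(-637) - 608273) = 1/(189/65 - 608273) = 1/(-39537556/65) = -65/39537556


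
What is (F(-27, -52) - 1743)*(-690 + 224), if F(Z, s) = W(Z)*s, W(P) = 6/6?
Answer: 836470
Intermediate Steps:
W(P) = 1 (W(P) = 6*(⅙) = 1)
F(Z, s) = s (F(Z, s) = 1*s = s)
(F(-27, -52) - 1743)*(-690 + 224) = (-52 - 1743)*(-690 + 224) = -1795*(-466) = 836470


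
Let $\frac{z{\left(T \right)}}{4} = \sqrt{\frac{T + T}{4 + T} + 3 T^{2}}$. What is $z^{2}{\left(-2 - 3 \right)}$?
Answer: $1360$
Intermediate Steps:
$z{\left(T \right)} = 4 \sqrt{3 T^{2} + \frac{2 T}{4 + T}}$ ($z{\left(T \right)} = 4 \sqrt{\frac{T + T}{4 + T} + 3 T^{2}} = 4 \sqrt{\frac{2 T}{4 + T} + 3 T^{2}} = 4 \sqrt{3 T^{2} + \frac{2 T}{4 + T}}$)
$z^{2}{\left(-2 - 3 \right)} = \left(4 \sqrt{\frac{\left(-2 - 3\right) \left(2 + 3 \left(-2 - 3\right) \left(4 - 5\right)\right)}{4 - 5}}\right)^{2} = \left(4 \sqrt{- \frac{5 \left(2 + 3 \left(-5\right) \left(4 - 5\right)\right)}{4 - 5}}\right)^{2} = \left(4 \sqrt{- \frac{5 \left(2 + 3 \left(-5\right) \left(-1\right)\right)}{-1}}\right)^{2} = \left(4 \sqrt{\left(-5\right) \left(-1\right) \left(2 + 15\right)}\right)^{2} = \left(4 \sqrt{\left(-5\right) \left(-1\right) 17}\right)^{2} = \left(4 \sqrt{85}\right)^{2} = 1360$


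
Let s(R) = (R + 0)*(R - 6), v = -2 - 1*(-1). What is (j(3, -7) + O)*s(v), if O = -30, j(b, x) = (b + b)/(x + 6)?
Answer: -252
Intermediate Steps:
j(b, x) = 2*b/(6 + x) (j(b, x) = (2*b)/(6 + x) = 2*b/(6 + x))
v = -1 (v = -2 + 1 = -1)
s(R) = R*(-6 + R)
(j(3, -7) + O)*s(v) = (2*3/(6 - 7) - 30)*(-(-6 - 1)) = (2*3/(-1) - 30)*(-1*(-7)) = (2*3*(-1) - 30)*7 = (-6 - 30)*7 = -36*7 = -252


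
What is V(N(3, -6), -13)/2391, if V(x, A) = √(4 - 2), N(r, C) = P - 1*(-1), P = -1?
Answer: √2/2391 ≈ 0.00059147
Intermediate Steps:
N(r, C) = 0 (N(r, C) = -1 - 1*(-1) = -1 + 1 = 0)
V(x, A) = √2
V(N(3, -6), -13)/2391 = √2/2391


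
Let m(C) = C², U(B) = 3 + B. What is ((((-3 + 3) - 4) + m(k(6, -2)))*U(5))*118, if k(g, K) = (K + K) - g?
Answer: 90624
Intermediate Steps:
k(g, K) = -g + 2*K (k(g, K) = 2*K - g = -g + 2*K)
((((-3 + 3) - 4) + m(k(6, -2)))*U(5))*118 = ((((-3 + 3) - 4) + (-1*6 + 2*(-2))²)*(3 + 5))*118 = (((0 - 4) + (-6 - 4)²)*8)*118 = ((-4 + (-10)²)*8)*118 = ((-4 + 100)*8)*118 = (96*8)*118 = 768*118 = 90624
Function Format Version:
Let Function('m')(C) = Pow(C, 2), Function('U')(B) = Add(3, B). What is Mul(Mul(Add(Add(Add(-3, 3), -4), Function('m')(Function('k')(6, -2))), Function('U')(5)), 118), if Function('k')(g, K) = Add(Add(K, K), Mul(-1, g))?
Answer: 90624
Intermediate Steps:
Function('k')(g, K) = Add(Mul(-1, g), Mul(2, K)) (Function('k')(g, K) = Add(Mul(2, K), Mul(-1, g)) = Add(Mul(-1, g), Mul(2, K)))
Mul(Mul(Add(Add(Add(-3, 3), -4), Function('m')(Function('k')(6, -2))), Function('U')(5)), 118) = Mul(Mul(Add(Add(Add(-3, 3), -4), Pow(Add(Mul(-1, 6), Mul(2, -2)), 2)), Add(3, 5)), 118) = Mul(Mul(Add(Add(0, -4), Pow(Add(-6, -4), 2)), 8), 118) = Mul(Mul(Add(-4, Pow(-10, 2)), 8), 118) = Mul(Mul(Add(-4, 100), 8), 118) = Mul(Mul(96, 8), 118) = Mul(768, 118) = 90624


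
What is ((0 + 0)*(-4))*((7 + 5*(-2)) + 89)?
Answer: 0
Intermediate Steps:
((0 + 0)*(-4))*((7 + 5*(-2)) + 89) = (0*(-4))*((7 - 10) + 89) = 0*(-3 + 89) = 0*86 = 0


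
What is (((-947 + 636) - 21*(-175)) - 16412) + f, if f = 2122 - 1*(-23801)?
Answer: 12875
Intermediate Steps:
f = 25923 (f = 2122 + 23801 = 25923)
(((-947 + 636) - 21*(-175)) - 16412) + f = (((-947 + 636) - 21*(-175)) - 16412) + 25923 = ((-311 + 3675) - 16412) + 25923 = (3364 - 16412) + 25923 = -13048 + 25923 = 12875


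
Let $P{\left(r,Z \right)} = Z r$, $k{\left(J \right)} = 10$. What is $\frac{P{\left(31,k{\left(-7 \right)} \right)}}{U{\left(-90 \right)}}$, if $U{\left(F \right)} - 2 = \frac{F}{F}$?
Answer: $\frac{310}{3} \approx 103.33$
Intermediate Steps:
$U{\left(F \right)} = 3$ ($U{\left(F \right)} = 2 + \frac{F}{F} = 2 + 1 = 3$)
$\frac{P{\left(31,k{\left(-7 \right)} \right)}}{U{\left(-90 \right)}} = \frac{10 \cdot 31}{3} = 310 \cdot \frac{1}{3} = \frac{310}{3}$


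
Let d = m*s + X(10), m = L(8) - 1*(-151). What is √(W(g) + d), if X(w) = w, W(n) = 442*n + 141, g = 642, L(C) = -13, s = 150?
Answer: √304615 ≈ 551.92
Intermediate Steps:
m = 138 (m = -13 - 1*(-151) = -13 + 151 = 138)
W(n) = 141 + 442*n
d = 20710 (d = 138*150 + 10 = 20700 + 10 = 20710)
√(W(g) + d) = √((141 + 442*642) + 20710) = √((141 + 283764) + 20710) = √(283905 + 20710) = √304615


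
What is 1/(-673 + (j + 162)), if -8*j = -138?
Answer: -4/1975 ≈ -0.0020253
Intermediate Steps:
j = 69/4 (j = -1/8*(-138) = 69/4 ≈ 17.250)
1/(-673 + (j + 162)) = 1/(-673 + (69/4 + 162)) = 1/(-673 + 717/4) = 1/(-1975/4) = -4/1975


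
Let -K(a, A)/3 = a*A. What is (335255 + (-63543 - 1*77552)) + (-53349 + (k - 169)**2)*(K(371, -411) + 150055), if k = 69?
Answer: -26334236642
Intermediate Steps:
K(a, A) = -3*A*a (K(a, A) = -3*a*A = -3*A*a)
(335255 + (-63543 - 1*77552)) + (-53349 + (k - 169)**2)*(K(371, -411) + 150055) = (335255 + (-63543 - 1*77552)) + (-53349 + (69 - 169)**2)*(-3*(-411)*371 + 150055) = (335255 + (-63543 - 77552)) + (-53349 + (-100)**2)*(457443 + 150055) = (335255 - 141095) + (-53349 + 10000)*607498 = 194160 - 43349*607498 = 194160 - 26334430802 = -26334236642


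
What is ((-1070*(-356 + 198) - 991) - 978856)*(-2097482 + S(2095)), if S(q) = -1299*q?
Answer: 3907090934069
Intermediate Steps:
((-1070*(-356 + 198) - 991) - 978856)*(-2097482 + S(2095)) = ((-1070*(-356 + 198) - 991) - 978856)*(-2097482 - 1299*2095) = ((-1070*(-158) - 991) - 978856)*(-2097482 - 2721405) = ((169060 - 991) - 978856)*(-4818887) = (168069 - 978856)*(-4818887) = -810787*(-4818887) = 3907090934069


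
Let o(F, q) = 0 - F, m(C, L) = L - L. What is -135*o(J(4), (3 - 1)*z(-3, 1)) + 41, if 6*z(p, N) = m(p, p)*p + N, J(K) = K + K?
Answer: 1121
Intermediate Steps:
m(C, L) = 0
J(K) = 2*K
z(p, N) = N/6 (z(p, N) = (0*p + N)/6 = (0 + N)/6 = N/6)
o(F, q) = -F
-135*o(J(4), (3 - 1)*z(-3, 1)) + 41 = -(-135)*2*4 + 41 = -(-135)*8 + 41 = -135*(-8) + 41 = 1080 + 41 = 1121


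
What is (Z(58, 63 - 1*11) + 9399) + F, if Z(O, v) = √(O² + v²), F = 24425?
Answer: 33824 + 2*√1517 ≈ 33902.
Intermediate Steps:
(Z(58, 63 - 1*11) + 9399) + F = (√(58² + (63 - 1*11)²) + 9399) + 24425 = (√(3364 + (63 - 11)²) + 9399) + 24425 = (√(3364 + 52²) + 9399) + 24425 = (√(3364 + 2704) + 9399) + 24425 = (√6068 + 9399) + 24425 = (2*√1517 + 9399) + 24425 = (9399 + 2*√1517) + 24425 = 33824 + 2*√1517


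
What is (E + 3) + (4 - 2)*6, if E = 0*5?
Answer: 15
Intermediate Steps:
E = 0
(E + 3) + (4 - 2)*6 = (0 + 3) + (4 - 2)*6 = 3 + 2*6 = 3 + 12 = 15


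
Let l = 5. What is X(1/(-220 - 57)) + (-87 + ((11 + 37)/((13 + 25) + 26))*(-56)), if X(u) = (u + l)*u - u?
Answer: -9899148/76729 ≈ -129.01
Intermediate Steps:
X(u) = -u + u*(5 + u) (X(u) = (u + 5)*u - u = (5 + u)*u - u = u*(5 + u) - u = -u + u*(5 + u))
X(1/(-220 - 57)) + (-87 + ((11 + 37)/((13 + 25) + 26))*(-56)) = (4 + 1/(-220 - 57))/(-220 - 57) + (-87 + ((11 + 37)/((13 + 25) + 26))*(-56)) = (4 + 1/(-277))/(-277) + (-87 + (48/(38 + 26))*(-56)) = -(4 - 1/277)/277 + (-87 + (48/64)*(-56)) = -1/277*1107/277 + (-87 + (48*(1/64))*(-56)) = -1107/76729 + (-87 + (¾)*(-56)) = -1107/76729 + (-87 - 42) = -1107/76729 - 129 = -9899148/76729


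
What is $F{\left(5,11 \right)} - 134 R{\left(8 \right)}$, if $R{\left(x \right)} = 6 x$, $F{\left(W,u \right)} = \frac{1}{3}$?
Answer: $- \frac{19295}{3} \approx -6431.7$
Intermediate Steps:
$F{\left(W,u \right)} = \frac{1}{3}$
$F{\left(5,11 \right)} - 134 R{\left(8 \right)} = \frac{1}{3} - 134 \cdot 6 \cdot 8 = \frac{1}{3} - 6432 = - \frac{19295}{3}$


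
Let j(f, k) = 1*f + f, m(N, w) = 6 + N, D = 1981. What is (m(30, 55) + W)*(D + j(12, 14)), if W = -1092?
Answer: -2117280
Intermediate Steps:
j(f, k) = 2*f (j(f, k) = f + f = 2*f)
(m(30, 55) + W)*(D + j(12, 14)) = ((6 + 30) - 1092)*(1981 + 2*12) = (36 - 1092)*(1981 + 24) = -1056*2005 = -2117280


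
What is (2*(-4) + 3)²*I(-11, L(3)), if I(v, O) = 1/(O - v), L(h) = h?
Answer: 25/14 ≈ 1.7857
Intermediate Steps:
(2*(-4) + 3)²*I(-11, L(3)) = (2*(-4) + 3)²/(3 - 1*(-11)) = (-8 + 3)²/(3 + 11) = (-5)²/14 = 25*(1/14) = 25/14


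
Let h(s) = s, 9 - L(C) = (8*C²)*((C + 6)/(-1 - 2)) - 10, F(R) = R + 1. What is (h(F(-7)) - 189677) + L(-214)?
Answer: -76773536/3 ≈ -2.5591e+7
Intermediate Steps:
F(R) = 1 + R
L(C) = 19 - 8*C²*(-2 - C/3) (L(C) = 9 - ((8*C²)*((C + 6)/(-1 - 2)) - 10) = 9 - ((8*C²)*((6 + C)/(-3)) - 10) = 9 - ((8*C²)*((6 + C)*(-⅓)) - 10) = 9 - ((8*C²)*(-2 - C/3) - 10) = 9 - (8*C²*(-2 - C/3) - 10) = 9 - (-10 + 8*C²*(-2 - C/3)) = 9 + (10 - 8*C²*(-2 - C/3)) = 19 - 8*C²*(-2 - C/3))
(h(F(-7)) - 189677) + L(-214) = ((1 - 7) - 189677) + (19 + 16*(-214)² + (8/3)*(-214)³) = (-6 - 189677) + (19 + 16*45796 + (8/3)*(-9800344)) = -189683 + (19 + 732736 - 78402752/3) = -189683 - 76204487/3 = -76773536/3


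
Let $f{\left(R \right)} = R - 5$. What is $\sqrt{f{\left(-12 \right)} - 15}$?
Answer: $4 i \sqrt{2} \approx 5.6569 i$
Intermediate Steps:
$f{\left(R \right)} = -5 + R$
$\sqrt{f{\left(-12 \right)} - 15} = \sqrt{\left(-5 - 12\right) - 15} = \sqrt{-17 - 15} = \sqrt{-32} = 4 i \sqrt{2}$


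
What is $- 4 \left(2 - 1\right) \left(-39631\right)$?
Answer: $158524$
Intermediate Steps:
$- 4 \left(2 - 1\right) \left(-39631\right) = \left(-4\right) 1 \left(-39631\right) = \left(-4\right) \left(-39631\right) = 158524$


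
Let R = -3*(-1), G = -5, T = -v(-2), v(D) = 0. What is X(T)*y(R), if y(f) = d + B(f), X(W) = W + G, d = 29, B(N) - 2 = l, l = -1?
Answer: -150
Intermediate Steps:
B(N) = 1 (B(N) = 2 - 1 = 1)
T = 0 (T = -1*0 = 0)
X(W) = -5 + W (X(W) = W - 5 = -5 + W)
R = 3
y(f) = 30 (y(f) = 29 + 1 = 30)
X(T)*y(R) = (-5 + 0)*30 = -5*30 = -150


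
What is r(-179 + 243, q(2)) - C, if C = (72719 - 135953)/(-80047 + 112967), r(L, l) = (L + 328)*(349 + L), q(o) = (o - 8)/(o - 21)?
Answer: 2664839777/16460 ≈ 1.6190e+5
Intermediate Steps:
q(o) = (-8 + o)/(-21 + o)
r(L, l) = (328 + L)*(349 + L)
C = -31617/16460 (C = -63234/32920 = -63234*1/32920 = -31617/16460 ≈ -1.9208)
r(-179 + 243, q(2)) - C = (114472 + (-179 + 243)² + 677*(-179 + 243)) - 1*(-31617/16460) = (114472 + 64² + 677*64) + 31617/16460 = (114472 + 4096 + 43328) + 31617/16460 = 161896 + 31617/16460 = 2664839777/16460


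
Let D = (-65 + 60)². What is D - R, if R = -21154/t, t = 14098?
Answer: 26686/1007 ≈ 26.500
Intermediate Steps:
D = 25 (D = (-5)² = 25)
R = -1511/1007 (R = -21154/14098 = -21154*1/14098 = -1511/1007 ≈ -1.5005)
D - R = 25 - 1*(-1511/1007) = 25 + 1511/1007 = 26686/1007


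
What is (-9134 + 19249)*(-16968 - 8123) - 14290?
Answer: -253809755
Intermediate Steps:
(-9134 + 19249)*(-16968 - 8123) - 14290 = 10115*(-25091) - 14290 = -253795465 - 14290 = -253809755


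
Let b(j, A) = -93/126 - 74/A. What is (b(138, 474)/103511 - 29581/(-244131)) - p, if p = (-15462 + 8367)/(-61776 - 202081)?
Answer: 63199786482954299/670410019602520302 ≈ 0.094270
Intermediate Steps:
b(j, A) = -31/42 - 74/A (b(j, A) = -93*1/126 - 74/A = -31/42 - 74/A)
p = 645/23987 (p = -7095/(-263857) = -7095*(-1/263857) = 645/23987 ≈ 0.026890)
(b(138, 474)/103511 - 29581/(-244131)) - p = ((-31/42 - 74/474)/103511 - 29581/(-244131)) - 1*645/23987 = ((-31/42 - 74*1/474)*(1/103511) - 29581*(-1/244131)) - 645/23987 = ((-31/42 - 37/237)*(1/103511) + 29581/244131) - 645/23987 = (-989/1106*1/103511 + 29581/244131) - 645/23987 = (-989/114483166 + 29581/244131) - 645/23987 = 3386285087887/27948889798746 - 645/23987 = 63199786482954299/670410019602520302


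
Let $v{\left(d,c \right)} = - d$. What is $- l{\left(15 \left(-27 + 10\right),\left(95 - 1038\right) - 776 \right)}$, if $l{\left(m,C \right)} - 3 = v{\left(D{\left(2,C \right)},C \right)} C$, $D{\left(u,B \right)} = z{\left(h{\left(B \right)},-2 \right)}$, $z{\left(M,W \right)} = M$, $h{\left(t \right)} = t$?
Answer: $2954958$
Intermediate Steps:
$D{\left(u,B \right)} = B$
$l{\left(m,C \right)} = 3 - C^{2}$ ($l{\left(m,C \right)} = 3 + - C C = 3 - C^{2}$)
$- l{\left(15 \left(-27 + 10\right),\left(95 - 1038\right) - 776 \right)} = - (3 - \left(\left(95 - 1038\right) - 776\right)^{2}) = - (3 - \left(-943 - 776\right)^{2}) = - (3 - \left(-1719\right)^{2}) = - (3 - 2954961) = \left(-1\right) \left(-2954958\right) = 2954958$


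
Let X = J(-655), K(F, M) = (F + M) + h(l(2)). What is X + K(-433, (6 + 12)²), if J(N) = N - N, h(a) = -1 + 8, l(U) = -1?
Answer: -102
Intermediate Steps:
h(a) = 7
J(N) = 0
K(F, M) = 7 + F + M (K(F, M) = (F + M) + 7 = 7 + F + M)
X = 0
X + K(-433, (6 + 12)²) = 0 + (7 - 433 + (6 + 12)²) = 0 + (7 - 433 + 18²) = 0 + (7 - 433 + 324) = 0 - 102 = -102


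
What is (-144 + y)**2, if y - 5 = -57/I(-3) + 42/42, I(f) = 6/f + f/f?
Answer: 6561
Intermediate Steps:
I(f) = 1 + 6/f (I(f) = 6/f + 1 = 1 + 6/f)
y = 63 (y = 5 + (-57*(-3/(6 - 3)) + 42/42) = 5 + (-57/((-1/3*3)) + 42*(1/42)) = 5 + (-57/(-1) + 1) = 5 + (-57*(-1) + 1) = 5 + (57 + 1) = 5 + 58 = 63)
(-144 + y)**2 = (-144 + 63)**2 = (-81)**2 = 6561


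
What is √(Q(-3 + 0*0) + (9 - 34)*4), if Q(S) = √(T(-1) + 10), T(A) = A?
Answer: I*√97 ≈ 9.8489*I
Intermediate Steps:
Q(S) = 3 (Q(S) = √(-1 + 10) = √9 = 3)
√(Q(-3 + 0*0) + (9 - 34)*4) = √(3 + (9 - 34)*4) = √(3 - 25*4) = √(3 - 100) = √(-97) = I*√97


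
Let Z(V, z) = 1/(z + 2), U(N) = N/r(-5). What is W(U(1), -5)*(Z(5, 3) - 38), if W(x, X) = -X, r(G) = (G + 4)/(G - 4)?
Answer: -189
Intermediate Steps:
r(G) = (4 + G)/(-4 + G)
U(N) = 9*N (U(N) = N/(((4 - 5)/(-4 - 5))) = N/((-1/(-9))) = N/((-⅑*(-1))) = N/(⅑) = N*9 = 9*N)
Z(V, z) = 1/(2 + z)
W(U(1), -5)*(Z(5, 3) - 38) = (-1*(-5))*(1/(2 + 3) - 38) = 5*(1/5 - 38) = 5*(⅕ - 38) = 5*(-189/5) = -189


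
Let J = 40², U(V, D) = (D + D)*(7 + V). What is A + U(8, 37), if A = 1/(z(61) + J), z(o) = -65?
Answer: 1703851/1535 ≈ 1110.0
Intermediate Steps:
U(V, D) = 2*D*(7 + V) (U(V, D) = (2*D)*(7 + V) = 2*D*(7 + V))
J = 1600
A = 1/1535 (A = 1/(-65 + 1600) = 1/1535 ≈ 0.00065147)
A + U(8, 37) = 1/1535 + 2*37*(7 + 8) = 1/1535 + 2*37*15 = 1/1535 + 1110 = 1703851/1535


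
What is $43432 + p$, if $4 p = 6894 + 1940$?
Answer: $\frac{91281}{2} \approx 45641.0$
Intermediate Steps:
$p = \frac{4417}{2}$ ($p = \frac{6894 + 1940}{4} = \frac{1}{4} \cdot 8834 = \frac{4417}{2} \approx 2208.5$)
$43432 + p = 43432 + \frac{4417}{2} = \frac{91281}{2}$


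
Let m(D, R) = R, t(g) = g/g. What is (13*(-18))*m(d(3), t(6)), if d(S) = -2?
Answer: -234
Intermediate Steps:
t(g) = 1
(13*(-18))*m(d(3), t(6)) = (13*(-18))*1 = -234*1 = -234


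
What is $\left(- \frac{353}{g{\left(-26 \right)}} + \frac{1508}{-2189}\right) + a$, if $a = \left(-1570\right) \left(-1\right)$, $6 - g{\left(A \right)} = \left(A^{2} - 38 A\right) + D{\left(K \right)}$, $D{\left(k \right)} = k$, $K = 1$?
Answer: $\frac{5699806015}{3631551} \approx 1569.5$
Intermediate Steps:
$g{\left(A \right)} = 5 - A^{2} + 38 A$ ($g{\left(A \right)} = 6 - \left(\left(A^{2} - 38 A\right) + 1\right) = 6 - \left(1 + A^{2} - 38 A\right) = 5 - A^{2} + 38 A$)
$a = 1570$
$\left(- \frac{353}{g{\left(-26 \right)}} + \frac{1508}{-2189}\right) + a = \left(- \frac{353}{5 - \left(-26\right)^{2} + 38 \left(-26\right)} + \frac{1508}{-2189}\right) + 1570 = \left(- \frac{353}{5 - 676 - 988} + 1508 \left(- \frac{1}{2189}\right)\right) + 1570 = \left(- \frac{353}{5 - 676 - 988} - \frac{1508}{2189}\right) + 1570 = \left(- \frac{353}{-1659} - \frac{1508}{2189}\right) + 1570 = \left(\left(-353\right) \left(- \frac{1}{1659}\right) - \frac{1508}{2189}\right) + 1570 = \left(\frac{353}{1659} - \frac{1508}{2189}\right) + 1570 = - \frac{1729055}{3631551} + 1570 = \frac{5699806015}{3631551}$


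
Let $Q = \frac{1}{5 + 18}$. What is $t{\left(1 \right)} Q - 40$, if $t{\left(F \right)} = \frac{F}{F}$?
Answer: $- \frac{919}{23} \approx -39.957$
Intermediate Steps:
$Q = \frac{1}{23} \approx 0.043478$
$t{\left(F \right)} = 1$
$t{\left(1 \right)} Q - 40 = 1 \cdot \frac{1}{23} - 40 = \frac{1}{23} - 40 = - \frac{919}{23}$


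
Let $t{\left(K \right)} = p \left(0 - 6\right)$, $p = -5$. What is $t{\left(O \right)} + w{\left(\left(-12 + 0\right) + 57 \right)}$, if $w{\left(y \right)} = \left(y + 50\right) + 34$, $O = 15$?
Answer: $159$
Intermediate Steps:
$w{\left(y \right)} = 84 + y$ ($w{\left(y \right)} = \left(50 + y\right) + 34 = 84 + y$)
$t{\left(K \right)} = 30$ ($t{\left(K \right)} = - 5 \left(0 - 6\right) = \left(-5\right) \left(-6\right) = 30$)
$t{\left(O \right)} + w{\left(\left(-12 + 0\right) + 57 \right)} = 30 + \left(84 + \left(\left(-12 + 0\right) + 57\right)\right) = 30 + \left(84 + \left(-12 + 57\right)\right) = 30 + \left(84 + 45\right) = 30 + 129 = 159$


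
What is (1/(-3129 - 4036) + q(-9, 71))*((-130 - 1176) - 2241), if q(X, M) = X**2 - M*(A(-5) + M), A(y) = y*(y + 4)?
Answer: 135076768872/7165 ≈ 1.8852e+7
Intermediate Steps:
A(y) = y*(4 + y)
q(X, M) = X**2 - M*(5 + M) (q(X, M) = X**2 - M*(-5*(4 - 5) + M) = X**2 - M*(-5*(-1) + M) = X**2 - M*(5 + M))
(1/(-3129 - 4036) + q(-9, 71))*((-130 - 1176) - 2241) = (1/(-3129 - 4036) + ((-9)**2 - 1*71**2 - 5*71))*((-130 - 1176) - 2241) = (1/(-7165) + (81 - 1*5041 - 355))*(-1306 - 2241) = (-1/7165 + (81 - 5041 - 355))*(-3547) = (-1/7165 - 5315)*(-3547) = -38081976/7165*(-3547) = 135076768872/7165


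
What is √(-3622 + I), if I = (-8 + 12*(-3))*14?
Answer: I*√4238 ≈ 65.1*I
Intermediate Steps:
I = -616 (I = (-8 - 36)*14 = -44*14 = -616)
√(-3622 + I) = √(-3622 - 616) = √(-4238) = I*√4238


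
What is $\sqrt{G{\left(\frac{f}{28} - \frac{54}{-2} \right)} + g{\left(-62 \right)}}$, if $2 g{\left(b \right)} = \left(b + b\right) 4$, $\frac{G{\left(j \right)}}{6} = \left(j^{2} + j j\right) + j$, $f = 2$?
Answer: $\frac{\sqrt{426730}}{7} \approx 93.321$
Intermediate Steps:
$G{\left(j \right)} = 6 j + 12 j^{2}$ ($G{\left(j \right)} = 6 \left(\left(j^{2} + j j\right) + j\right) = 6 \left(\left(j^{2} + j^{2}\right) + j\right) = 6 \left(2 j^{2} + j\right) = 6 \left(j + 2 j^{2}\right) = 6 j + 12 j^{2}$)
$g{\left(b \right)} = 4 b$ ($g{\left(b \right)} = \frac{\left(b + b\right) 4}{2} = \frac{2 b 4}{2} = \frac{8 b}{2} = 4 b$)
$\sqrt{G{\left(\frac{f}{28} - \frac{54}{-2} \right)} + g{\left(-62 \right)}} = \sqrt{6 \left(\frac{2}{28} - \frac{54}{-2}\right) \left(1 + 2 \left(\frac{2}{28} - \frac{54}{-2}\right)\right) + 4 \left(-62\right)} = \sqrt{6 \left(2 \cdot \frac{1}{28} - -27\right) \left(1 + 2 \left(2 \cdot \frac{1}{28} - -27\right)\right) - 248} = \sqrt{6 \left(\frac{1}{14} + 27\right) \left(1 + 2 \left(\frac{1}{14} + 27\right)\right) - 248} = \sqrt{6 \cdot \frac{379}{14} \left(1 + 2 \cdot \frac{379}{14}\right) - 248} = \sqrt{6 \cdot \frac{379}{14} \left(1 + \frac{379}{7}\right) - 248} = \sqrt{6 \cdot \frac{379}{14} \cdot \frac{386}{7} - 248} = \sqrt{\frac{438882}{49} - 248} = \sqrt{\frac{426730}{49}} = \frac{\sqrt{426730}}{7}$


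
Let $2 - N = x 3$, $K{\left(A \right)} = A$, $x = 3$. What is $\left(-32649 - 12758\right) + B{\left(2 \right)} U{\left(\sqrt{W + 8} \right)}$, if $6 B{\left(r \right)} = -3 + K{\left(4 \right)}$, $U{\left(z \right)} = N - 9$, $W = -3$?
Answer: $- \frac{136229}{3} \approx -45410.0$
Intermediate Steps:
$N = -7$ ($N = 2 - 3 \cdot 3 = 2 - 9 = -7$)
$U{\left(z \right)} = -16$ ($U{\left(z \right)} = -7 - 9 = -16$)
$B{\left(r \right)} = \frac{1}{6}$ ($B{\left(r \right)} = \frac{-3 + 4}{6} = \frac{1}{6} \cdot 1 = \frac{1}{6}$)
$\left(-32649 - 12758\right) + B{\left(2 \right)} U{\left(\sqrt{W + 8} \right)} = \left(-32649 - 12758\right) + \frac{1}{6} \left(-16\right) = -45407 - \frac{8}{3} = - \frac{136229}{3}$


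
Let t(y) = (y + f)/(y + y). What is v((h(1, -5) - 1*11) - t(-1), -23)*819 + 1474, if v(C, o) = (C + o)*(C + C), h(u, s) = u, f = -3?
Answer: 689434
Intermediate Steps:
t(y) = (-3 + y)/(2*y) (t(y) = (y - 3)/(y + y) = (-3 + y)/((2*y)) = (-3 + y)*(1/(2*y)) = (-3 + y)/(2*y))
v(C, o) = 2*C*(C + o) (v(C, o) = (C + o)*(2*C) = 2*C*(C + o))
v((h(1, -5) - 1*11) - t(-1), -23)*819 + 1474 = (2*((1 - 1*11) - (-3 - 1)/(2*(-1)))*(((1 - 1*11) - (-3 - 1)/(2*(-1))) - 23))*819 + 1474 = (2*((1 - 11) - (-1)*(-4)/2)*(((1 - 11) - (-1)*(-4)/2) - 23))*819 + 1474 = (2*(-10 - 1*2)*((-10 - 1*2) - 23))*819 + 1474 = (2*(-10 - 2)*((-10 - 2) - 23))*819 + 1474 = (2*(-12)*(-12 - 23))*819 + 1474 = (2*(-12)*(-35))*819 + 1474 = 840*819 + 1474 = 687960 + 1474 = 689434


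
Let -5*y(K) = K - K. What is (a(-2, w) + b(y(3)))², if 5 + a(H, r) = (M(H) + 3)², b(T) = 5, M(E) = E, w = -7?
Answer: 1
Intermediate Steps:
y(K) = 0 (y(K) = -(K - K)/5 = -⅕*0 = 0)
a(H, r) = -5 + (3 + H)² (a(H, r) = -5 + (H + 3)² = -5 + (3 + H)²)
(a(-2, w) + b(y(3)))² = ((-5 + (3 - 2)²) + 5)² = ((-5 + 1²) + 5)² = ((-5 + 1) + 5)² = (-4 + 5)² = 1² = 1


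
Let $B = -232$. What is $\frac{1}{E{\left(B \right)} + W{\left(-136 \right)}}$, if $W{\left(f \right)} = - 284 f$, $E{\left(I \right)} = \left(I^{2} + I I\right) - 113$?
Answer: $\frac{1}{146159} \approx 6.8419 \cdot 10^{-6}$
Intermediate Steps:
$E{\left(I \right)} = -113 + 2 I^{2}$ ($E{\left(I \right)} = \left(I^{2} + I^{2}\right) - 113 = 2 I^{2} - 113 = -113 + 2 I^{2}$)
$\frac{1}{E{\left(B \right)} + W{\left(-136 \right)}} = \frac{1}{\left(-113 + 2 \left(-232\right)^{2}\right) - -38624} = \frac{1}{\left(-113 + 2 \cdot 53824\right) + 38624} = \frac{1}{\left(-113 + 107648\right) + 38624} = \frac{1}{107535 + 38624} = \frac{1}{146159}$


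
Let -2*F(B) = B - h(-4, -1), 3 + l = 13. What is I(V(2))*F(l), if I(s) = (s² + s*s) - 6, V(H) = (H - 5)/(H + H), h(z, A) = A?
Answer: 429/16 ≈ 26.813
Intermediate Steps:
V(H) = (-5 + H)/(2*H) (V(H) = (-5 + H)/((2*H)) = (-5 + H)*(1/(2*H)) = (-5 + H)/(2*H))
I(s) = -6 + 2*s² (I(s) = (s² + s²) - 6 = 2*s² - 6 = -6 + 2*s²)
l = 10 (l = -3 + 13 = 10)
F(B) = -½ - B/2 (F(B) = -(B - 1*(-1))/2 = -(B + 1)/2 = -(1 + B)/2 = -½ - B/2)
I(V(2))*F(l) = (-6 + 2*((½)*(-5 + 2)/2)²)*(-½ - ½*10) = (-6 + 2*((½)*(½)*(-3))²)*(-½ - 5) = (-6 + 2*(-¾)²)*(-11/2) = (-6 + 2*(9/16))*(-11/2) = (-6 + 9/8)*(-11/2) = -39/8*(-11/2) = 429/16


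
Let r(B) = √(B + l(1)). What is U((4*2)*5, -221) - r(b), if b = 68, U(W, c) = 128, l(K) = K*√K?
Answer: 128 - √69 ≈ 119.69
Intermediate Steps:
l(K) = K^(3/2)
r(B) = √(1 + B) (r(B) = √(B + 1^(3/2)) = √(B + 1) = √(1 + B))
U((4*2)*5, -221) - r(b) = 128 - √(1 + 68) = 128 - √69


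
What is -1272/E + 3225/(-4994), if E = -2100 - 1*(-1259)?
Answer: 3640143/4199954 ≈ 0.86671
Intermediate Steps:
E = -841 (E = -2100 + 1259 = -841)
-1272/E + 3225/(-4994) = -1272/(-841) + 3225/(-4994) = -1272*(-1/841) + 3225*(-1/4994) = 1272/841 - 3225/4994 = 3640143/4199954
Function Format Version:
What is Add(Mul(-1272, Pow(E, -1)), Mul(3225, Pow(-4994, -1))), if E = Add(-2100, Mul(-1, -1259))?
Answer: Rational(3640143, 4199954) ≈ 0.86671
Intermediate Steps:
E = -841 (E = Add(-2100, 1259) = -841)
Add(Mul(-1272, Pow(E, -1)), Mul(3225, Pow(-4994, -1))) = Add(Mul(-1272, Pow(-841, -1)), Mul(3225, Pow(-4994, -1))) = Add(Mul(-1272, Rational(-1, 841)), Mul(3225, Rational(-1, 4994))) = Add(Rational(1272, 841), Rational(-3225, 4994)) = Rational(3640143, 4199954)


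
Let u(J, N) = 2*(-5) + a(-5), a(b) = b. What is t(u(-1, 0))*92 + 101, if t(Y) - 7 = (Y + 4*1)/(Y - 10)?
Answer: 19637/25 ≈ 785.48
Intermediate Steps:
u(J, N) = -15 (u(J, N) = 2*(-5) - 5 = -10 - 5 = -15)
t(Y) = 7 + (4 + Y)/(-10 + Y) (t(Y) = 7 + (Y + 4*1)/(Y - 10) = 7 + (Y + 4)/(-10 + Y) = 7 + (4 + Y)/(-10 + Y))
t(u(-1, 0))*92 + 101 = (2*(-33 + 4*(-15))/(-10 - 15))*92 + 101 = (2*(-33 - 60)/(-25))*92 + 101 = (2*(-1/25)*(-93))*92 + 101 = (186/25)*92 + 101 = 17112/25 + 101 = 19637/25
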